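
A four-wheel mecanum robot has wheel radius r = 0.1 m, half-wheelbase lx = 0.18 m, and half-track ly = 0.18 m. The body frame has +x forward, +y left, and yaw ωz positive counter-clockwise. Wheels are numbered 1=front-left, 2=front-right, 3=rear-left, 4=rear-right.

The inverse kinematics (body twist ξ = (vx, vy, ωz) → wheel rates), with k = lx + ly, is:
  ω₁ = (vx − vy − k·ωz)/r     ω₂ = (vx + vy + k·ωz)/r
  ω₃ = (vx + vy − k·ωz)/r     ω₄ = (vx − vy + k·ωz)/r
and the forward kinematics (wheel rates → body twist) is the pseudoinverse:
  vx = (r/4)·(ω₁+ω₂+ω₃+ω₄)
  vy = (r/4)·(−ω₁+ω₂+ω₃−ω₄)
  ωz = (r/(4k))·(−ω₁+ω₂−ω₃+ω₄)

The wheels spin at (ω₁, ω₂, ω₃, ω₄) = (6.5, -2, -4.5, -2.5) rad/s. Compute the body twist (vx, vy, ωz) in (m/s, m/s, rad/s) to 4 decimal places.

(-0.0625, -0.2625, -0.4514)

k = lx + ly = 0.18 + 0.18 = 0.3600
ω₁+ω₂+ω₃+ω₄ = -2.5000  →  vx = (0.1/4)·-2.5000 = -0.0625
−ω₁+ω₂+ω₃−ω₄ = -10.5000  →  vy = (0.1/4)·-10.5000 = -0.2625
−ω₁+ω₂−ω₃+ω₄ = -6.5000  →  ωz = (0.1/1.4400)·-6.5000 = -0.4514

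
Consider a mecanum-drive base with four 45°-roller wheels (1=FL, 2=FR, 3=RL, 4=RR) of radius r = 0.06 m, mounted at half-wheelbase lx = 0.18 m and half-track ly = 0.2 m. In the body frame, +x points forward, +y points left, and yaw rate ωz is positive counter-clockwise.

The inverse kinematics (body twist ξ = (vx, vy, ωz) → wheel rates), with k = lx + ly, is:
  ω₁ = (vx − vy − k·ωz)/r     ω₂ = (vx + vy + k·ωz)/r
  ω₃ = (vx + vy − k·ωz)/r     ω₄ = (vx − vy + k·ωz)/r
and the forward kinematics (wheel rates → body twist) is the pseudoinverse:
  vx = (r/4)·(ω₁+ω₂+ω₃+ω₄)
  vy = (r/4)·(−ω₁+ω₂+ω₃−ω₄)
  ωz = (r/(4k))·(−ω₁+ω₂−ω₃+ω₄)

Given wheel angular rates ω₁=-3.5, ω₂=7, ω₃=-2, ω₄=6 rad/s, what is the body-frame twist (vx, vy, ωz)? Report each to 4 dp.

(0.1125, 0.0375, 0.7303)

k = lx + ly = 0.18 + 0.2 = 0.3800
ω₁+ω₂+ω₃+ω₄ = 7.5000  →  vx = (0.06/4)·7.5000 = 0.1125
−ω₁+ω₂+ω₃−ω₄ = 2.5000  →  vy = (0.06/4)·2.5000 = 0.0375
−ω₁+ω₂−ω₃+ω₄ = 18.5000  →  ωz = (0.06/1.5200)·18.5000 = 0.7303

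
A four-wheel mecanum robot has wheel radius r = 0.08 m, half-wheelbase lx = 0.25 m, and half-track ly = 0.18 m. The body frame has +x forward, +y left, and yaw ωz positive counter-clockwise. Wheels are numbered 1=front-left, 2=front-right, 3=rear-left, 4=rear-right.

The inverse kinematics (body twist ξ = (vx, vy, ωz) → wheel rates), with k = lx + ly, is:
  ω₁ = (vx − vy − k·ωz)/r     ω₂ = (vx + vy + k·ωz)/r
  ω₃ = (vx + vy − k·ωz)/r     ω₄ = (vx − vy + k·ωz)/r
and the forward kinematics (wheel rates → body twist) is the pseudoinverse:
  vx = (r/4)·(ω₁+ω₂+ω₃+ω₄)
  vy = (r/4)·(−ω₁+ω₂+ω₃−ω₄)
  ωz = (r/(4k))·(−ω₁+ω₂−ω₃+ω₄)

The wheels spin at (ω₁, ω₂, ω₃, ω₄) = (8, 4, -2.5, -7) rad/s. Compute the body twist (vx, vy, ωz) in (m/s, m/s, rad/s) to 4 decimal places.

k = lx + ly = 0.25 + 0.18 = 0.4300
ω₁+ω₂+ω₃+ω₄ = 2.5000  →  vx = (0.08/4)·2.5000 = 0.0500
−ω₁+ω₂+ω₃−ω₄ = 0.5000  →  vy = (0.08/4)·0.5000 = 0.0100
−ω₁+ω₂−ω₃+ω₄ = -8.5000  →  ωz = (0.08/1.7200)·-8.5000 = -0.3953

(0.0500, 0.0100, -0.3953)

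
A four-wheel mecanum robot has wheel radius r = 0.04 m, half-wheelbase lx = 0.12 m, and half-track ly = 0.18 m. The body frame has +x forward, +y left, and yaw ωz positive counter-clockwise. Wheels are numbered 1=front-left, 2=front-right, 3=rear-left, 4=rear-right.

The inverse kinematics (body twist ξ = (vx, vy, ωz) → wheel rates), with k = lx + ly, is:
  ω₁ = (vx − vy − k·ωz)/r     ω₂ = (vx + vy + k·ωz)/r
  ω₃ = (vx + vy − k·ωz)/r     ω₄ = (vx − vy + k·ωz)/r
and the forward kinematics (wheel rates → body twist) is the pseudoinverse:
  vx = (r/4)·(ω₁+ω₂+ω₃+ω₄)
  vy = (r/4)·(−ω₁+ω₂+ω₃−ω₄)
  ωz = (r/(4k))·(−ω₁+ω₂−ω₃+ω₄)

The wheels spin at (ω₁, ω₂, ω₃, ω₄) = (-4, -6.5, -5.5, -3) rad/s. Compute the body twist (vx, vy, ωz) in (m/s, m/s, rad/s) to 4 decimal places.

k = lx + ly = 0.12 + 0.18 = 0.3000
ω₁+ω₂+ω₃+ω₄ = -19.0000  →  vx = (0.04/4)·-19.0000 = -0.1900
−ω₁+ω₂+ω₃−ω₄ = -5.0000  →  vy = (0.04/4)·-5.0000 = -0.0500
−ω₁+ω₂−ω₃+ω₄ = 0.0000  →  ωz = (0.04/1.2000)·0.0000 = 0.0000

(-0.1900, -0.0500, 0.0000)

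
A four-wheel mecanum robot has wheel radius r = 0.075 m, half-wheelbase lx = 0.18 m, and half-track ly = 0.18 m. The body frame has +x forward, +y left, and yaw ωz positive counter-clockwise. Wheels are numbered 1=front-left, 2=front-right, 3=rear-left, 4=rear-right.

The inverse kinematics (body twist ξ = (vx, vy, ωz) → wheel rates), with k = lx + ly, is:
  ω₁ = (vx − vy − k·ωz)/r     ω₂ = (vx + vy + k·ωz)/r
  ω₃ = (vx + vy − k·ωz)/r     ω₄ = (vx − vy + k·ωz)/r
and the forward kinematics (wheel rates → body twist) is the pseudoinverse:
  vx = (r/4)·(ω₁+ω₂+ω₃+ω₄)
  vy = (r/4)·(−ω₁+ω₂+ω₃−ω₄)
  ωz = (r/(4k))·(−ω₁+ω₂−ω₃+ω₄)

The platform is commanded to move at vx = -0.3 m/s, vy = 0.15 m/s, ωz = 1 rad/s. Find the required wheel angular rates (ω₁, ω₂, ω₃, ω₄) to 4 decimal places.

(-10.8000, 2.8000, -6.8000, -1.2000)

k = lx + ly = 0.18 + 0.18 = 0.3600;  k·ωz = 0.3600·1 = 0.3600
ω₁ (FL) = (vx − vy − k·ωz)/r = -0.8100/0.075 = -10.8000
ω₂ (FR) = (vx + vy + k·ωz)/r = 0.2100/0.075 = 2.8000
ω₃ (RL) = (vx + vy − k·ωz)/r = -0.5100/0.075 = -6.8000
ω₄ (RR) = (vx − vy + k·ωz)/r = -0.0900/0.075 = -1.2000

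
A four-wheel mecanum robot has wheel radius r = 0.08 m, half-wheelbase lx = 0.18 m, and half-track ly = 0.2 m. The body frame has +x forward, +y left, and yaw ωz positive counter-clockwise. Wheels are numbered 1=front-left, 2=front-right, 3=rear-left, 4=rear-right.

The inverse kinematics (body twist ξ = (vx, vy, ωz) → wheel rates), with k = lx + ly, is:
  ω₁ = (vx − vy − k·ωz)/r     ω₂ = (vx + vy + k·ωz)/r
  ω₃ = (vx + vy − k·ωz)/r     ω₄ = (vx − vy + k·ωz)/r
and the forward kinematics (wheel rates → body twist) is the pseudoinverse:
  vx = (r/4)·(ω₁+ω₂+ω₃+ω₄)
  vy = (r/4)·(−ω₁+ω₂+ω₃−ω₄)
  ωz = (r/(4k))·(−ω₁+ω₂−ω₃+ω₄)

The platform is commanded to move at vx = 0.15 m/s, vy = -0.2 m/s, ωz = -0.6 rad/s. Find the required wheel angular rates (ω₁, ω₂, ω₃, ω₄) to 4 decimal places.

k = lx + ly = 0.18 + 0.2 = 0.3800;  k·ωz = 0.3800·-0.6 = -0.2280
ω₁ (FL) = (vx − vy − k·ωz)/r = 0.5780/0.08 = 7.2250
ω₂ (FR) = (vx + vy + k·ωz)/r = -0.2780/0.08 = -3.4750
ω₃ (RL) = (vx + vy − k·ωz)/r = 0.1780/0.08 = 2.2250
ω₄ (RR) = (vx − vy + k·ωz)/r = 0.1220/0.08 = 1.5250

(7.2250, -3.4750, 2.2250, 1.5250)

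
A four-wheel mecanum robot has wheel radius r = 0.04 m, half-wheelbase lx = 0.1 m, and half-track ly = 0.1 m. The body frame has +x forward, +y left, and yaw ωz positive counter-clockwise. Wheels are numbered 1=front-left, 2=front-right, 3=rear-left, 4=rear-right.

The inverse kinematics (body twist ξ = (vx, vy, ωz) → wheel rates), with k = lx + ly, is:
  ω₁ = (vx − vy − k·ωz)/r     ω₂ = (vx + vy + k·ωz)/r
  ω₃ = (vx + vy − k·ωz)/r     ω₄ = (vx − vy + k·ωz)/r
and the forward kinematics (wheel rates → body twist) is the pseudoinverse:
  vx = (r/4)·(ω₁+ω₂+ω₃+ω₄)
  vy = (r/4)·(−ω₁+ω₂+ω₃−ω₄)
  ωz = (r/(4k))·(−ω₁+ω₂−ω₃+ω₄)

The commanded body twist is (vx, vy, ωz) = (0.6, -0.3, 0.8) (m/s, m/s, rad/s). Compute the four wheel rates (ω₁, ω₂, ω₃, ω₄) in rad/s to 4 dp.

k = lx + ly = 0.1 + 0.1 = 0.2000;  k·ωz = 0.2000·0.8 = 0.1600
ω₁ (FL) = (vx − vy − k·ωz)/r = 0.7400/0.04 = 18.5000
ω₂ (FR) = (vx + vy + k·ωz)/r = 0.4600/0.04 = 11.5000
ω₃ (RL) = (vx + vy − k·ωz)/r = 0.1400/0.04 = 3.5000
ω₄ (RR) = (vx − vy + k·ωz)/r = 1.0600/0.04 = 26.5000

(18.5000, 11.5000, 3.5000, 26.5000)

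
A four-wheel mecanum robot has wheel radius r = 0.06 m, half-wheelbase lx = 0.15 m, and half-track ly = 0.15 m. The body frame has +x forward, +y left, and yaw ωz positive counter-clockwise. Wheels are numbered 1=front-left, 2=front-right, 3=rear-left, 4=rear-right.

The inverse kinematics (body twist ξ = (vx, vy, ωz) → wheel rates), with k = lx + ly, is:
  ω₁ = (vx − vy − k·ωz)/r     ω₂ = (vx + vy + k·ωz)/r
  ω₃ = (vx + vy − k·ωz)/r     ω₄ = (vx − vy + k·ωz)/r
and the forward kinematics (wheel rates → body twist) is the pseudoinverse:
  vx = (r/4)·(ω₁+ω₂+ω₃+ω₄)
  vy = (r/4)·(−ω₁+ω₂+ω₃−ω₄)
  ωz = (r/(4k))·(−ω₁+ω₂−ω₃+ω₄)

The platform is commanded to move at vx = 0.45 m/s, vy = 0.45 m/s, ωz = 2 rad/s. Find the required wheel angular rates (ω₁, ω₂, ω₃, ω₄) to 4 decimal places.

(-10.0000, 25.0000, 5.0000, 10.0000)

k = lx + ly = 0.15 + 0.15 = 0.3000;  k·ωz = 0.3000·2 = 0.6000
ω₁ (FL) = (vx − vy − k·ωz)/r = -0.6000/0.06 = -10.0000
ω₂ (FR) = (vx + vy + k·ωz)/r = 1.5000/0.06 = 25.0000
ω₃ (RL) = (vx + vy − k·ωz)/r = 0.3000/0.06 = 5.0000
ω₄ (RR) = (vx − vy + k·ωz)/r = 0.6000/0.06 = 10.0000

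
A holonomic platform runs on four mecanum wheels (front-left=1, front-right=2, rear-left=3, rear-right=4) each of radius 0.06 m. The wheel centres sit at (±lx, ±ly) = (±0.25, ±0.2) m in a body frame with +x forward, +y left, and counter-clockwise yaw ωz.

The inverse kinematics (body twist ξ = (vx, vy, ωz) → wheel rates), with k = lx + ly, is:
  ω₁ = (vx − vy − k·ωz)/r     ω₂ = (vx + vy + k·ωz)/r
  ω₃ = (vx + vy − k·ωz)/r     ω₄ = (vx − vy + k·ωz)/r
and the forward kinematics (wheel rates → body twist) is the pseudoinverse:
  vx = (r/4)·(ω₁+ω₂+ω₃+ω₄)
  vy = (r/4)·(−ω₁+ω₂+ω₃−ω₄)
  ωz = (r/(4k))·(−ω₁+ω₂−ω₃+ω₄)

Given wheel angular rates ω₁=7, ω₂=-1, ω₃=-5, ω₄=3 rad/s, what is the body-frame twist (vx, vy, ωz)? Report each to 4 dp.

(0.0600, -0.2400, 0.0000)

k = lx + ly = 0.25 + 0.2 = 0.4500
ω₁+ω₂+ω₃+ω₄ = 4.0000  →  vx = (0.06/4)·4.0000 = 0.0600
−ω₁+ω₂+ω₃−ω₄ = -16.0000  →  vy = (0.06/4)·-16.0000 = -0.2400
−ω₁+ω₂−ω₃+ω₄ = 0.0000  →  ωz = (0.06/1.8000)·0.0000 = 0.0000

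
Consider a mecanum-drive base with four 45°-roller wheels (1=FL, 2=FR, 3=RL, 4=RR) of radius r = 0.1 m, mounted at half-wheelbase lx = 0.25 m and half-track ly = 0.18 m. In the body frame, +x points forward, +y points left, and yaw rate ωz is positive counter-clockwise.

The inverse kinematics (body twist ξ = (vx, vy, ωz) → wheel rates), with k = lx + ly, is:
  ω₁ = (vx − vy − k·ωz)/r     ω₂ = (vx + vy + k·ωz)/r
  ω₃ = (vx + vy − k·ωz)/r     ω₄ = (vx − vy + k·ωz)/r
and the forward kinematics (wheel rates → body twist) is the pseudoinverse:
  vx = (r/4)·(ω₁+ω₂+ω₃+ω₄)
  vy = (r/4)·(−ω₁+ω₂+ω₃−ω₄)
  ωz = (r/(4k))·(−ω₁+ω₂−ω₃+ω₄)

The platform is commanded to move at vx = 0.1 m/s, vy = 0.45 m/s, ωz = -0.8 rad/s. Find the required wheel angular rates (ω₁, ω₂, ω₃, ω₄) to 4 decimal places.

(-0.0600, 2.0600, 8.9400, -6.9400)

k = lx + ly = 0.25 + 0.18 = 0.4300;  k·ωz = 0.4300·-0.8 = -0.3440
ω₁ (FL) = (vx − vy − k·ωz)/r = -0.0060/0.1 = -0.0600
ω₂ (FR) = (vx + vy + k·ωz)/r = 0.2060/0.1 = 2.0600
ω₃ (RL) = (vx + vy − k·ωz)/r = 0.8940/0.1 = 8.9400
ω₄ (RR) = (vx − vy + k·ωz)/r = -0.6940/0.1 = -6.9400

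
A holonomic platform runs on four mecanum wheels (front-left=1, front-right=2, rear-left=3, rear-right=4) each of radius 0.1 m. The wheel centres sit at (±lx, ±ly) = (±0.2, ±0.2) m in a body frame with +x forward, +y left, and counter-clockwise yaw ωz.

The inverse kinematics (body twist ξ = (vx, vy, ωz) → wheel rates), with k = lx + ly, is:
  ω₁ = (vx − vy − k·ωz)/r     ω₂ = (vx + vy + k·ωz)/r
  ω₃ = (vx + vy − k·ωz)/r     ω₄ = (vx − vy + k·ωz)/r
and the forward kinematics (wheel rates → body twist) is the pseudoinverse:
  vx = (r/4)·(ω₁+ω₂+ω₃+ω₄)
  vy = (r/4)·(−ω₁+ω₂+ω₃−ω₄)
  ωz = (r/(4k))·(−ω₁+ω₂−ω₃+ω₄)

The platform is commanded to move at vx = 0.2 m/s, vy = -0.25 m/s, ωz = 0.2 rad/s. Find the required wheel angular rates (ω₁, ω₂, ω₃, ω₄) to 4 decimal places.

(3.7000, 0.3000, -1.3000, 5.3000)

k = lx + ly = 0.2 + 0.2 = 0.4000;  k·ωz = 0.4000·0.2 = 0.0800
ω₁ (FL) = (vx − vy − k·ωz)/r = 0.3700/0.1 = 3.7000
ω₂ (FR) = (vx + vy + k·ωz)/r = 0.0300/0.1 = 0.3000
ω₃ (RL) = (vx + vy − k·ωz)/r = -0.1300/0.1 = -1.3000
ω₄ (RR) = (vx − vy + k·ωz)/r = 0.5300/0.1 = 5.3000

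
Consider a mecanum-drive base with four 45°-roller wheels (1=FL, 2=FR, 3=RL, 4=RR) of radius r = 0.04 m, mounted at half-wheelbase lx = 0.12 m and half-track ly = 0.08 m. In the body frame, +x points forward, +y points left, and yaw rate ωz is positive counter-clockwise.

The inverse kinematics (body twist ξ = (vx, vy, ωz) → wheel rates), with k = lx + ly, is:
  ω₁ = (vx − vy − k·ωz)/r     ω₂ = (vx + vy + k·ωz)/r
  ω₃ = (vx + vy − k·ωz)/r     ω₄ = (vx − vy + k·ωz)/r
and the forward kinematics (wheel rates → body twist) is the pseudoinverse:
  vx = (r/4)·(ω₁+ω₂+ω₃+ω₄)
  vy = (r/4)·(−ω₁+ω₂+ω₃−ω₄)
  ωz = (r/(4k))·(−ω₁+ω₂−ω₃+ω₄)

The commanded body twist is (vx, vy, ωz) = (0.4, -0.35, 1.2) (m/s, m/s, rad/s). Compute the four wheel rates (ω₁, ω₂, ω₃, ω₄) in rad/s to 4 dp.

k = lx + ly = 0.12 + 0.08 = 0.2000;  k·ωz = 0.2000·1.2 = 0.2400
ω₁ (FL) = (vx − vy − k·ωz)/r = 0.5100/0.04 = 12.7500
ω₂ (FR) = (vx + vy + k·ωz)/r = 0.2900/0.04 = 7.2500
ω₃ (RL) = (vx + vy − k·ωz)/r = -0.1900/0.04 = -4.7500
ω₄ (RR) = (vx − vy + k·ωz)/r = 0.9900/0.04 = 24.7500

(12.7500, 7.2500, -4.7500, 24.7500)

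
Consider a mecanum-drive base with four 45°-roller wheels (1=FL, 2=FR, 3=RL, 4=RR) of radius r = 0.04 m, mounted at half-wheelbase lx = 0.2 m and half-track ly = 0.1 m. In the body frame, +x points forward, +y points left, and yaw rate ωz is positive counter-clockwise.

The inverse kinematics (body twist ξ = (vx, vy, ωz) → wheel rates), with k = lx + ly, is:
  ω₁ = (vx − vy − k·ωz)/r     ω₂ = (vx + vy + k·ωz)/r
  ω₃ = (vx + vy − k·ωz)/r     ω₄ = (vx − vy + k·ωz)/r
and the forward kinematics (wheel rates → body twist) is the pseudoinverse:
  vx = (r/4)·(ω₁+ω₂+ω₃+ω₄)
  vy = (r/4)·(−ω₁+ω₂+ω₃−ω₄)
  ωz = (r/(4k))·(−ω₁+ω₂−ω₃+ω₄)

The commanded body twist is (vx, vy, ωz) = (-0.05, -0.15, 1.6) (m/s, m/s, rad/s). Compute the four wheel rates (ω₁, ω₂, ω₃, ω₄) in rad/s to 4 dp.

k = lx + ly = 0.2 + 0.1 = 0.3000;  k·ωz = 0.3000·1.6 = 0.4800
ω₁ (FL) = (vx − vy − k·ωz)/r = -0.3800/0.04 = -9.5000
ω₂ (FR) = (vx + vy + k·ωz)/r = 0.2800/0.04 = 7.0000
ω₃ (RL) = (vx + vy − k·ωz)/r = -0.6800/0.04 = -17.0000
ω₄ (RR) = (vx − vy + k·ωz)/r = 0.5800/0.04 = 14.5000

(-9.5000, 7.0000, -17.0000, 14.5000)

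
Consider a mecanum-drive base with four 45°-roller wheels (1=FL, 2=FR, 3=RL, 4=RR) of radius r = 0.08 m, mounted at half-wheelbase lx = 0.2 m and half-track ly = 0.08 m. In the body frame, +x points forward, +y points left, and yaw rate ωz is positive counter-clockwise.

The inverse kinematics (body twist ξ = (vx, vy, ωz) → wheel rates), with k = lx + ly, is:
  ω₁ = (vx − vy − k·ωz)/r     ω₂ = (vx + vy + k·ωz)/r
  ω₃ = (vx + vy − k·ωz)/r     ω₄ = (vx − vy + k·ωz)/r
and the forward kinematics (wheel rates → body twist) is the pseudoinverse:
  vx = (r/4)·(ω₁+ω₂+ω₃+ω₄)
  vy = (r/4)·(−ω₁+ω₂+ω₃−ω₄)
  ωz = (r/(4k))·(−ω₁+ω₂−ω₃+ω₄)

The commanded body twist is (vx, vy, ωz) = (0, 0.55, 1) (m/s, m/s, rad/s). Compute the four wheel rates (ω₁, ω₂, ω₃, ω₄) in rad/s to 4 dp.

k = lx + ly = 0.2 + 0.08 = 0.2800;  k·ωz = 0.2800·1 = 0.2800
ω₁ (FL) = (vx − vy − k·ωz)/r = -0.8300/0.08 = -10.3750
ω₂ (FR) = (vx + vy + k·ωz)/r = 0.8300/0.08 = 10.3750
ω₃ (RL) = (vx + vy − k·ωz)/r = 0.2700/0.08 = 3.3750
ω₄ (RR) = (vx − vy + k·ωz)/r = -0.2700/0.08 = -3.3750

(-10.3750, 10.3750, 3.3750, -3.3750)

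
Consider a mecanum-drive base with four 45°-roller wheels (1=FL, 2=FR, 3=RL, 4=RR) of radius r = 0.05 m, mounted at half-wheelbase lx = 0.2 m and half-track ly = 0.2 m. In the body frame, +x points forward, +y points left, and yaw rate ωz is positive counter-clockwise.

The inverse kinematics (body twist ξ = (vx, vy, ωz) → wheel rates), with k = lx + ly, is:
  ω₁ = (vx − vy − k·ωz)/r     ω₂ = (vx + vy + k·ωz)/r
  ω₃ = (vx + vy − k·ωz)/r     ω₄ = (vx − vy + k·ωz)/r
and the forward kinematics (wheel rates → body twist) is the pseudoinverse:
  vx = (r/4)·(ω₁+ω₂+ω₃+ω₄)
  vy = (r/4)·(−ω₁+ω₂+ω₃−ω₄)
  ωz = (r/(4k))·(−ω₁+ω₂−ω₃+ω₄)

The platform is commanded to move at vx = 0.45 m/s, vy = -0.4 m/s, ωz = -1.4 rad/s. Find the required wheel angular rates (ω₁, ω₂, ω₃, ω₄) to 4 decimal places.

k = lx + ly = 0.2 + 0.2 = 0.4000;  k·ωz = 0.4000·-1.4 = -0.5600
ω₁ (FL) = (vx − vy − k·ωz)/r = 1.4100/0.05 = 28.2000
ω₂ (FR) = (vx + vy + k·ωz)/r = -0.5100/0.05 = -10.2000
ω₃ (RL) = (vx + vy − k·ωz)/r = 0.6100/0.05 = 12.2000
ω₄ (RR) = (vx − vy + k·ωz)/r = 0.2900/0.05 = 5.8000

(28.2000, -10.2000, 12.2000, 5.8000)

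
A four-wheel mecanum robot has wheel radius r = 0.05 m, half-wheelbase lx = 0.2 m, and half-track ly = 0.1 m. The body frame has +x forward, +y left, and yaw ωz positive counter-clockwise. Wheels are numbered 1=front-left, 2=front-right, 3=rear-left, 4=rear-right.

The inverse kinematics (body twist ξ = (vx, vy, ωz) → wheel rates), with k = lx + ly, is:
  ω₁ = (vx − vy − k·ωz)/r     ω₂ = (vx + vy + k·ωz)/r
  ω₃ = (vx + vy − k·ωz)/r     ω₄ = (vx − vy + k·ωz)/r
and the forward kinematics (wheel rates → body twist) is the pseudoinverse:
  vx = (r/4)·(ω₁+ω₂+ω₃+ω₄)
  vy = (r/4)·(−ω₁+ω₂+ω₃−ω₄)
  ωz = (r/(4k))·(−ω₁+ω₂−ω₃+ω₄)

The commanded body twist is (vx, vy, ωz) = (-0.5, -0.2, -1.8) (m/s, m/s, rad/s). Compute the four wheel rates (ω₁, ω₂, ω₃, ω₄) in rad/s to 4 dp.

(4.8000, -24.8000, -3.2000, -16.8000)

k = lx + ly = 0.2 + 0.1 = 0.3000;  k·ωz = 0.3000·-1.8 = -0.5400
ω₁ (FL) = (vx − vy − k·ωz)/r = 0.2400/0.05 = 4.8000
ω₂ (FR) = (vx + vy + k·ωz)/r = -1.2400/0.05 = -24.8000
ω₃ (RL) = (vx + vy − k·ωz)/r = -0.1600/0.05 = -3.2000
ω₄ (RR) = (vx − vy + k·ωz)/r = -0.8400/0.05 = -16.8000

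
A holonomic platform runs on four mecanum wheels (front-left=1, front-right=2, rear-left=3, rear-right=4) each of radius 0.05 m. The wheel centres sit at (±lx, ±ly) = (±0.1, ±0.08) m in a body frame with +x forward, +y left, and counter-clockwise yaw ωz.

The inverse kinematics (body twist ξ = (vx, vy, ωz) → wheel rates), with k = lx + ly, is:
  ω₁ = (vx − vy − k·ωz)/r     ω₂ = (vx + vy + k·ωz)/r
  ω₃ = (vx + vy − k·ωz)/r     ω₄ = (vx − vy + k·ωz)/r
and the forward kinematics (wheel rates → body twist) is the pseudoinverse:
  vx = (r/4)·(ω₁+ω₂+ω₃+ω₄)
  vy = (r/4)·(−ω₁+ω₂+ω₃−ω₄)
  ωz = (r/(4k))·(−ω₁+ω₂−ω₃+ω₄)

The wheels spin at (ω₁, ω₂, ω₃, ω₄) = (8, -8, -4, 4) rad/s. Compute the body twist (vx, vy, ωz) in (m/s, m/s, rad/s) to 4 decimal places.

(0.0000, -0.3000, -0.5556)

k = lx + ly = 0.1 + 0.08 = 0.1800
ω₁+ω₂+ω₃+ω₄ = 0.0000  →  vx = (0.05/4)·0.0000 = 0.0000
−ω₁+ω₂+ω₃−ω₄ = -24.0000  →  vy = (0.05/4)·-24.0000 = -0.3000
−ω₁+ω₂−ω₃+ω₄ = -8.0000  →  ωz = (0.05/0.7200)·-8.0000 = -0.5556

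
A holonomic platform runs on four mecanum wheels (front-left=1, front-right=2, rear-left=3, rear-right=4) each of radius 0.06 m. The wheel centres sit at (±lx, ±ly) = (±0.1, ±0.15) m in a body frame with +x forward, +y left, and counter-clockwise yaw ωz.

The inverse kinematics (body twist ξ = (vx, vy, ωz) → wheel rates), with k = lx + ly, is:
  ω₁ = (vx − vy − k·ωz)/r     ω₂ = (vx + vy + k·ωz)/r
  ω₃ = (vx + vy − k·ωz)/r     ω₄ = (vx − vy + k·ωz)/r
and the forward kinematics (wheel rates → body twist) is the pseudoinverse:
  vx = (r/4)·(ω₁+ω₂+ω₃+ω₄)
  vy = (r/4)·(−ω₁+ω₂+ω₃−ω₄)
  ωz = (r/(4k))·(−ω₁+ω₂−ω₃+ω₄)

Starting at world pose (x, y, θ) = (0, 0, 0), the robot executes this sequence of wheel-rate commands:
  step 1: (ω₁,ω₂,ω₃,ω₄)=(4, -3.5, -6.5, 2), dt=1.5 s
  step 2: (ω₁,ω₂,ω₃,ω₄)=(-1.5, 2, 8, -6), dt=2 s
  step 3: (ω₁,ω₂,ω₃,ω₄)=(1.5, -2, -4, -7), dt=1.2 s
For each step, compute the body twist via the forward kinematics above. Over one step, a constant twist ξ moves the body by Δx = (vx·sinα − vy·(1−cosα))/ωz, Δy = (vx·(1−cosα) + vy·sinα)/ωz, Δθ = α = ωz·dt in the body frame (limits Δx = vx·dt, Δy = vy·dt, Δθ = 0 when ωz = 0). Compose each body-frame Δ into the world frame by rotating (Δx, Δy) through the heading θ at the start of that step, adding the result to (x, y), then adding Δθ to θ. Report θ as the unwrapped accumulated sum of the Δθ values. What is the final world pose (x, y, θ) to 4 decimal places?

step 1: ξ=(vx,vy,ωz)=(-0.0600, -0.2400, 0.0600), dt=1.5 → body Δ=(-0.0737, -0.3636, 0.0900) → world pose (-0.0737, -0.3636, 0.0900)
step 2: ξ=(vx,vy,ωz)=(0.0375, 0.2625, -0.6300), dt=2.0 → body Δ=(0.3459, 0.3554, -1.2600) → world pose (0.2389, 0.0215, -1.1700)
step 3: ξ=(vx,vy,ωz)=(-0.1725, -0.0075, -0.3900), dt=1.2 → body Δ=(-0.2016, 0.0389, -0.4680) → world pose (0.1960, 0.2223, -1.6380)

(0.1960, 0.2223, -1.6380)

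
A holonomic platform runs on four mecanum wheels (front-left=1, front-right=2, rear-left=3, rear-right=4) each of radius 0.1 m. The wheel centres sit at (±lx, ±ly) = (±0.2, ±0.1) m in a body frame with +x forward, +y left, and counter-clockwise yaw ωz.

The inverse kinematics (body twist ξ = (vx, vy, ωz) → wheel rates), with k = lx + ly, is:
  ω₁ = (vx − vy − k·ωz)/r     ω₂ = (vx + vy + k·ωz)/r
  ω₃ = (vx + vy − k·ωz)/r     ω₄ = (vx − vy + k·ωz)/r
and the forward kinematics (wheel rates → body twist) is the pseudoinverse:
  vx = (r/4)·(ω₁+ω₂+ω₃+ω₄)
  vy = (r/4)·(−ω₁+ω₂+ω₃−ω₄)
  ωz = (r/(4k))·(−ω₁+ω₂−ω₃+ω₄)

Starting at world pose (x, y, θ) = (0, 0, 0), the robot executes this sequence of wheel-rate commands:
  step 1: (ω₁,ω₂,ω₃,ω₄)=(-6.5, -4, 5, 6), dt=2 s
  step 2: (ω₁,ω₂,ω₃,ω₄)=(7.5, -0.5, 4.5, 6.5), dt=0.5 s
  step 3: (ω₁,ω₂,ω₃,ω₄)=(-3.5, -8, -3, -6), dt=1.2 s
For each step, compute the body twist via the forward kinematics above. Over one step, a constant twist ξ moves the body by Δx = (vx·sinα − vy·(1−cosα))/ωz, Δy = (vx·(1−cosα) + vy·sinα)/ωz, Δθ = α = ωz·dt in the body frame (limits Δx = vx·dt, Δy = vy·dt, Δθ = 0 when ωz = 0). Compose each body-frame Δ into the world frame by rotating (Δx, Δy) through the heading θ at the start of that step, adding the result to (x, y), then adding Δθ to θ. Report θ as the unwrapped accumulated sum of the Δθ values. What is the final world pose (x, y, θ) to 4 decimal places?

(-0.3432, 0.0465, -0.4167)

step 1: ξ=(vx,vy,ωz)=(0.0125, 0.0375, 0.2917), dt=2.0 → body Δ=(0.0023, 0.0779, 0.5833) → world pose (0.0023, 0.0779, 0.5833)
step 2: ξ=(vx,vy,ωz)=(0.4500, -0.2500, -0.5000), dt=0.5 → body Δ=(0.2071, -0.1517, -0.2500) → world pose (0.2588, 0.0654, 0.3333)
step 3: ξ=(vx,vy,ωz)=(-0.5125, -0.0375, -0.6250), dt=1.2 → body Δ=(-0.5750, 0.1791, -0.7500) → world pose (-0.3432, 0.0465, -0.4167)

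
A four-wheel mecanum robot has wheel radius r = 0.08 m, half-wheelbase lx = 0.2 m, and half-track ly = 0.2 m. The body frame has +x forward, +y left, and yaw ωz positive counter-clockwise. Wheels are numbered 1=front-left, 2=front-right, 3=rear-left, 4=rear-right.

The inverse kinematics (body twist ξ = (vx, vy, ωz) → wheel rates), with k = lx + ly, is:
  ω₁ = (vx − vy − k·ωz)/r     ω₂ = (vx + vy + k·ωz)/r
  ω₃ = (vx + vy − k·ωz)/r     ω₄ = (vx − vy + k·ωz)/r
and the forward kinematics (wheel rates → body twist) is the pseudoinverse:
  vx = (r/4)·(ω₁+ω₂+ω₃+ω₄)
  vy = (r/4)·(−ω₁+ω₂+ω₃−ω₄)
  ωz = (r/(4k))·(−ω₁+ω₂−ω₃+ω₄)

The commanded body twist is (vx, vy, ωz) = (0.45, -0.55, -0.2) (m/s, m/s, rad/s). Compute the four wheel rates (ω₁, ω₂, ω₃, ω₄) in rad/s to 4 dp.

(13.5000, -2.2500, -0.2500, 11.5000)

k = lx + ly = 0.2 + 0.2 = 0.4000;  k·ωz = 0.4000·-0.2 = -0.0800
ω₁ (FL) = (vx − vy − k·ωz)/r = 1.0800/0.08 = 13.5000
ω₂ (FR) = (vx + vy + k·ωz)/r = -0.1800/0.08 = -2.2500
ω₃ (RL) = (vx + vy − k·ωz)/r = -0.0200/0.08 = -0.2500
ω₄ (RR) = (vx − vy + k·ωz)/r = 0.9200/0.08 = 11.5000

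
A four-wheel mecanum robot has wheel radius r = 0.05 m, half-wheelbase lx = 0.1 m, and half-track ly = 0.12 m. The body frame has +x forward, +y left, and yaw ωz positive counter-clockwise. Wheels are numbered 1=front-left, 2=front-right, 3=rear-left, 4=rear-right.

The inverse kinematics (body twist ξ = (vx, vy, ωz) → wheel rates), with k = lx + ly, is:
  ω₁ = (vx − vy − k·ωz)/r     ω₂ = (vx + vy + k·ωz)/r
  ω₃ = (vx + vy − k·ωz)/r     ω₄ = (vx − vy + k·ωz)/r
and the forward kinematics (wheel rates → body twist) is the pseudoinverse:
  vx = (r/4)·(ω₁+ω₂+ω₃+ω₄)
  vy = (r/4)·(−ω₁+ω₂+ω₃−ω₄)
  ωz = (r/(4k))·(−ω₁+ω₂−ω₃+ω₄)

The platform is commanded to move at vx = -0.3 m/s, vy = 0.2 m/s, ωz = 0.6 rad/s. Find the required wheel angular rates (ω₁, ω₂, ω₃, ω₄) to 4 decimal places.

k = lx + ly = 0.1 + 0.12 = 0.2200;  k·ωz = 0.2200·0.6 = 0.1320
ω₁ (FL) = (vx − vy − k·ωz)/r = -0.6320/0.05 = -12.6400
ω₂ (FR) = (vx + vy + k·ωz)/r = 0.0320/0.05 = 0.6400
ω₃ (RL) = (vx + vy − k·ωz)/r = -0.2320/0.05 = -4.6400
ω₄ (RR) = (vx − vy + k·ωz)/r = -0.3680/0.05 = -7.3600

(-12.6400, 0.6400, -4.6400, -7.3600)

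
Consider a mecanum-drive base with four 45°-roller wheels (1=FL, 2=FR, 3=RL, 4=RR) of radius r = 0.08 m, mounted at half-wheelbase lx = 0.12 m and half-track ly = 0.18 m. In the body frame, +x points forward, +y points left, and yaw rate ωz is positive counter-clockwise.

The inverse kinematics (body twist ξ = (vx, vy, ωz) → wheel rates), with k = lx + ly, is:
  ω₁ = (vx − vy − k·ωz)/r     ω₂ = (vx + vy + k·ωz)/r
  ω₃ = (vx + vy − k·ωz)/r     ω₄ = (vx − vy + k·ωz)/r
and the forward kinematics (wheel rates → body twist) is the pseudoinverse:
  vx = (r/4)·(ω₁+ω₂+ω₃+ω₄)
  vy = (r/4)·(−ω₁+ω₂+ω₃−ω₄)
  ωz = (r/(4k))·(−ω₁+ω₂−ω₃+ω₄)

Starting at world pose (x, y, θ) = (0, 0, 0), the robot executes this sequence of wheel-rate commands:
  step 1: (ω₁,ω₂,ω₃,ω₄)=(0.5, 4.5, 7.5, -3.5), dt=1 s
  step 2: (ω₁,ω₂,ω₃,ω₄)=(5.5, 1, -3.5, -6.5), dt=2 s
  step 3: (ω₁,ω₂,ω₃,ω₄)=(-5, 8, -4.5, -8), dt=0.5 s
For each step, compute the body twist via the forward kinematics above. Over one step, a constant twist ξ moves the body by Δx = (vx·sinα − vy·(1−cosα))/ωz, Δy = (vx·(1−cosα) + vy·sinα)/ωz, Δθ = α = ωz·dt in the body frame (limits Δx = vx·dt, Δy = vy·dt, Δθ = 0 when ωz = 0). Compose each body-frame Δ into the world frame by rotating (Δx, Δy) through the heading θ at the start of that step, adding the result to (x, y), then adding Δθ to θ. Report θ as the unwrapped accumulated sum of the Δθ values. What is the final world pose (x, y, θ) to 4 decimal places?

(0.2528, 0.4598, -1.1500)

step 1: ξ=(vx,vy,ωz)=(0.1800, 0.3000, -0.4667), dt=1.0 → body Δ=(0.2423, 0.2480, -0.4667) → world pose (0.2423, 0.2480, -0.4667)
step 2: ξ=(vx,vy,ωz)=(-0.0700, -0.0300, -0.5000), dt=2.0 → body Δ=(-0.1454, 0.0139, -1.0000) → world pose (0.1187, 0.3258, -1.4667)
step 3: ξ=(vx,vy,ωz)=(-0.1900, 0.3300, 0.6333), dt=0.5 → body Δ=(-0.1193, 0.1473, 0.3167) → world pose (0.2528, 0.4598, -1.1500)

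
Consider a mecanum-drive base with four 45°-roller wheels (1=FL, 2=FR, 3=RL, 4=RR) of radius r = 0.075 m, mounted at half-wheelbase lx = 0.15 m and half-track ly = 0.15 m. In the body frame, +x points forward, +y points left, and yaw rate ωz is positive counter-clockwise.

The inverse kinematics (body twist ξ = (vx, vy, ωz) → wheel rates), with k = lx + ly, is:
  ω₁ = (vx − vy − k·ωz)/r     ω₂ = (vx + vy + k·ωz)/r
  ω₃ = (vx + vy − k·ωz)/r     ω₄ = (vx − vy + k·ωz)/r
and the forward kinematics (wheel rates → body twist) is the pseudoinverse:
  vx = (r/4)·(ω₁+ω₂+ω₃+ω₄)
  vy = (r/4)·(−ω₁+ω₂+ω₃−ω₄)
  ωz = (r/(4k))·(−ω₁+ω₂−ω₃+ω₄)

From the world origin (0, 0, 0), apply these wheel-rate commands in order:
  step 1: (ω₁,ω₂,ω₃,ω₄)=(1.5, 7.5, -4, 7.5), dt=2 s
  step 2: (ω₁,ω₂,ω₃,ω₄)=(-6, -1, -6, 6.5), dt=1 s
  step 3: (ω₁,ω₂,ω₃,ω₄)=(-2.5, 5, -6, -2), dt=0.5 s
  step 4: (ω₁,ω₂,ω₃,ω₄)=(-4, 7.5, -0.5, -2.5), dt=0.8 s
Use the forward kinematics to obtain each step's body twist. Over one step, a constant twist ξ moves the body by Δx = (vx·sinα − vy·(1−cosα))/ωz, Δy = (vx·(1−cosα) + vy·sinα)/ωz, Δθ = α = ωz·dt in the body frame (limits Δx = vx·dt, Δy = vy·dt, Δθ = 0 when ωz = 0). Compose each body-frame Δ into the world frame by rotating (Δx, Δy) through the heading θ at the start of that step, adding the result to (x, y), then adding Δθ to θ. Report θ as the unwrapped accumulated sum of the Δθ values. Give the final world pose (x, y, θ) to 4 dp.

step 1: ξ=(vx,vy,ωz)=(0.2344, -0.1031, 1.0938), dt=2.0 → body Δ=(0.3236, 0.2613, 2.1875) → world pose (0.3236, 0.2613, 2.1875)
step 2: ξ=(vx,vy,ωz)=(-0.1219, -0.1406, 1.0938), dt=1.0 → body Δ=(-0.0295, -0.1745, 1.0938) → world pose (0.4830, 0.3382, 3.2812)
step 3: ξ=(vx,vy,ωz)=(-0.1031, 0.0656, 0.7188), dt=0.5 → body Δ=(-0.0563, 0.0229, 0.3594) → world pose (0.5419, 0.3233, 3.6406)
step 4: ξ=(vx,vy,ωz)=(0.0094, 0.2531, 0.5938), dt=0.8 → body Δ=(-0.0400, 0.1967, 0.4750) → world pose (0.6712, 0.1697, 4.1156)

(0.6712, 0.1697, 4.1156)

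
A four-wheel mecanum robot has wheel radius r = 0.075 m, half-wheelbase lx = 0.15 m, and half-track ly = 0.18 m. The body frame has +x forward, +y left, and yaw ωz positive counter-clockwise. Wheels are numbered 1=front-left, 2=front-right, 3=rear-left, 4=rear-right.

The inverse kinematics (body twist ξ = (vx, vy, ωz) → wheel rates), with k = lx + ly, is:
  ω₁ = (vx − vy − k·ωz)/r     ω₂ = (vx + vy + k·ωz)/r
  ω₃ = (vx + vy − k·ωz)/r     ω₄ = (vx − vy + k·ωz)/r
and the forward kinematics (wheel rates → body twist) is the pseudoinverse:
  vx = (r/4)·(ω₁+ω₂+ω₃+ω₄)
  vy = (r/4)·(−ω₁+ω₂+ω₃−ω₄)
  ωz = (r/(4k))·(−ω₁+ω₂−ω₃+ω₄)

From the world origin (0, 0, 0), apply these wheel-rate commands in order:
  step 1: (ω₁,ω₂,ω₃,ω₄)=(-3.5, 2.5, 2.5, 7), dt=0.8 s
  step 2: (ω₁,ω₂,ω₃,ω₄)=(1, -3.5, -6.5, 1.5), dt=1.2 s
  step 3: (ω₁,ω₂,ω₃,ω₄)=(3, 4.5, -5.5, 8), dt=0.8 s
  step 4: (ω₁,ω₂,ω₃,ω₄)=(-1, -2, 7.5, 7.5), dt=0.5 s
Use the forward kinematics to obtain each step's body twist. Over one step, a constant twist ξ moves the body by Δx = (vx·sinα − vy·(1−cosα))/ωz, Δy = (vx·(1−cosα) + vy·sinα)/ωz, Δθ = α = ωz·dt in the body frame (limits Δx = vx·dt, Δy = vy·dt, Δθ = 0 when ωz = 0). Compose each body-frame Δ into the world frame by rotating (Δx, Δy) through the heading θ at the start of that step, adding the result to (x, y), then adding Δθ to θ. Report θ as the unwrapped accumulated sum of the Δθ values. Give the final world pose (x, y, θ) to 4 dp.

step 1: ξ=(vx,vy,ωz)=(0.1594, 0.0281, 0.5966), dt=0.8 → body Δ=(0.1174, 0.0515, 0.4773) → world pose (0.1174, 0.0515, 0.4773)
step 2: ξ=(vx,vy,ωz)=(-0.1406, -0.2344, 0.1989), dt=1.2 → body Δ=(-0.1338, -0.2986, 0.2386) → world pose (0.1358, -0.2752, 0.7159)
step 3: ξ=(vx,vy,ωz)=(0.1875, -0.2250, 0.8523), dt=0.8 → body Δ=(0.1977, -0.1172, 0.6818) → world pose (0.3619, -0.2339, 1.3977)
step 4: ξ=(vx,vy,ωz)=(0.2250, -0.0187, -0.0568), dt=0.5 → body Δ=(0.1124, -0.0110, -0.0284) → world pose (0.3920, -0.1251, 1.3693)

(0.3920, -0.1251, 1.3693)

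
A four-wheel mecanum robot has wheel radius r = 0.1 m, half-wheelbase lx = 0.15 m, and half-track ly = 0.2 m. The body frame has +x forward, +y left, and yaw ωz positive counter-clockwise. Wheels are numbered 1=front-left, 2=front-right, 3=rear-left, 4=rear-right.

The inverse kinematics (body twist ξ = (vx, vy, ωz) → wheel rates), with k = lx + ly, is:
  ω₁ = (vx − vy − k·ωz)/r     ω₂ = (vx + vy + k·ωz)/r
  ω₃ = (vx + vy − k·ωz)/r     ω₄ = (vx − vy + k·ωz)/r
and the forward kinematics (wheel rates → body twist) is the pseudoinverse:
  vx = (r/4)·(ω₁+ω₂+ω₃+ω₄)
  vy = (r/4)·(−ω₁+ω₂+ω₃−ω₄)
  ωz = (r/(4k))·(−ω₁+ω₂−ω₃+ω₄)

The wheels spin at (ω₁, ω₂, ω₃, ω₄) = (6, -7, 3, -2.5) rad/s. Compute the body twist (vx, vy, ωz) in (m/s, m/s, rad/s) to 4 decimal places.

(-0.0125, -0.1875, -1.3214)

k = lx + ly = 0.15 + 0.2 = 0.3500
ω₁+ω₂+ω₃+ω₄ = -0.5000  →  vx = (0.1/4)·-0.5000 = -0.0125
−ω₁+ω₂+ω₃−ω₄ = -7.5000  →  vy = (0.1/4)·-7.5000 = -0.1875
−ω₁+ω₂−ω₃+ω₄ = -18.5000  →  ωz = (0.1/1.4000)·-18.5000 = -1.3214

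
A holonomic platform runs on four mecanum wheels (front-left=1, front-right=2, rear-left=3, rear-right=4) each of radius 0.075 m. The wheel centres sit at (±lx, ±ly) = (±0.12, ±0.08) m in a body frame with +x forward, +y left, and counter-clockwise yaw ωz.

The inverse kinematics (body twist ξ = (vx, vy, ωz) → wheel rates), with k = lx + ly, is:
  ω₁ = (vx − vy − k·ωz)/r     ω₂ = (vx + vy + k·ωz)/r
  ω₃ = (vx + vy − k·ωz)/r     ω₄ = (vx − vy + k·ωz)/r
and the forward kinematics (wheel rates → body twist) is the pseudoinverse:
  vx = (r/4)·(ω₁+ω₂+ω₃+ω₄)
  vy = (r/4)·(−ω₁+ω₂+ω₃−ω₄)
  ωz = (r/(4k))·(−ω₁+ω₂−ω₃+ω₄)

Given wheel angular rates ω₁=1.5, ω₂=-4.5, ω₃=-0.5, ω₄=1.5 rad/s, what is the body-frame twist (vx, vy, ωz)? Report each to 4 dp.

(-0.0375, -0.1500, -0.3750)

k = lx + ly = 0.12 + 0.08 = 0.2000
ω₁+ω₂+ω₃+ω₄ = -2.0000  →  vx = (0.075/4)·-2.0000 = -0.0375
−ω₁+ω₂+ω₃−ω₄ = -8.0000  →  vy = (0.075/4)·-8.0000 = -0.1500
−ω₁+ω₂−ω₃+ω₄ = -4.0000  →  ωz = (0.075/0.8000)·-4.0000 = -0.3750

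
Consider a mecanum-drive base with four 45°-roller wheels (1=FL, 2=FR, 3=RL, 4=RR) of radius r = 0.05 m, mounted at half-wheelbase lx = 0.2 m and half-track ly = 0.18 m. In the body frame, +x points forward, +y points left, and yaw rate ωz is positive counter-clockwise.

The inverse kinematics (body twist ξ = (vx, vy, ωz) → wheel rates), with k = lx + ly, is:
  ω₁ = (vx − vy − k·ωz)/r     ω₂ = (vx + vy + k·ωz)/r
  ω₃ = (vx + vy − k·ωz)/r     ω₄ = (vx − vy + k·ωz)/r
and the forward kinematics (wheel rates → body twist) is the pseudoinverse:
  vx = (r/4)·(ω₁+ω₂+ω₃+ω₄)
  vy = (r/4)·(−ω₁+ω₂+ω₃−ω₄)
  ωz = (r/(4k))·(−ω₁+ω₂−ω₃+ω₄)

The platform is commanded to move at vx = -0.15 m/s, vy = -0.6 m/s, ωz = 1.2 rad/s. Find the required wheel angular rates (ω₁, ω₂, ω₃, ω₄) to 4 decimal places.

k = lx + ly = 0.2 + 0.18 = 0.3800;  k·ωz = 0.3800·1.2 = 0.4560
ω₁ (FL) = (vx − vy − k·ωz)/r = -0.0060/0.05 = -0.1200
ω₂ (FR) = (vx + vy + k·ωz)/r = -0.2940/0.05 = -5.8800
ω₃ (RL) = (vx + vy − k·ωz)/r = -1.2060/0.05 = -24.1200
ω₄ (RR) = (vx − vy + k·ωz)/r = 0.9060/0.05 = 18.1200

(-0.1200, -5.8800, -24.1200, 18.1200)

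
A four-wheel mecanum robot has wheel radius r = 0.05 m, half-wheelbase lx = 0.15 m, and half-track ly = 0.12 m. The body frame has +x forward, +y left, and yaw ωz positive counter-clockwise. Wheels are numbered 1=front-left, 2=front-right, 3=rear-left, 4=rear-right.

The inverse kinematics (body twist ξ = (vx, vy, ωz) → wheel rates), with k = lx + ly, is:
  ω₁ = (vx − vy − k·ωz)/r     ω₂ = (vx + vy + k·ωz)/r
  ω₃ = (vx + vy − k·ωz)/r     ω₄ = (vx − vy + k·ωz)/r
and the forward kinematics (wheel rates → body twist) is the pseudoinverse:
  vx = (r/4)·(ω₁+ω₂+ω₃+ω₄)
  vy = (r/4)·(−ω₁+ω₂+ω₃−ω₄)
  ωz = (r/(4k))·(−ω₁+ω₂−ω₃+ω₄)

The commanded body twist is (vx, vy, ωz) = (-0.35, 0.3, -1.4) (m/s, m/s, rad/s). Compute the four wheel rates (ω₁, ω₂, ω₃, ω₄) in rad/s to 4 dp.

k = lx + ly = 0.15 + 0.12 = 0.2700;  k·ωz = 0.2700·-1.4 = -0.3780
ω₁ (FL) = (vx − vy − k·ωz)/r = -0.2720/0.05 = -5.4400
ω₂ (FR) = (vx + vy + k·ωz)/r = -0.4280/0.05 = -8.5600
ω₃ (RL) = (vx + vy − k·ωz)/r = 0.3280/0.05 = 6.5600
ω₄ (RR) = (vx − vy + k·ωz)/r = -1.0280/0.05 = -20.5600

(-5.4400, -8.5600, 6.5600, -20.5600)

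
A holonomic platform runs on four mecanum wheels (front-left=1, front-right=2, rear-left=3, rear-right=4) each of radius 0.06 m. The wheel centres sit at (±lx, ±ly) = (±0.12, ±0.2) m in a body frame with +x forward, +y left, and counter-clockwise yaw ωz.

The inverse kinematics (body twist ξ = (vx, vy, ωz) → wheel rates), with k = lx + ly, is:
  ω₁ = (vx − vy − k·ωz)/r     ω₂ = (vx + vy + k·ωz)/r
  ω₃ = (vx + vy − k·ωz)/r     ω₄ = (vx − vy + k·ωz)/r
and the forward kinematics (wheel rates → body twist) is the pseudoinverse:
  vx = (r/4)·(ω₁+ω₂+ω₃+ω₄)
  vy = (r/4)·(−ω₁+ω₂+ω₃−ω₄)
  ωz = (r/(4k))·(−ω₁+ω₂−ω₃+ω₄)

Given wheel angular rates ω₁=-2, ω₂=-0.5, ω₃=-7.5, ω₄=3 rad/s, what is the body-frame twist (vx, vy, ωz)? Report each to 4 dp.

(-0.1050, -0.1350, 0.5625)

k = lx + ly = 0.12 + 0.2 = 0.3200
ω₁+ω₂+ω₃+ω₄ = -7.0000  →  vx = (0.06/4)·-7.0000 = -0.1050
−ω₁+ω₂+ω₃−ω₄ = -9.0000  →  vy = (0.06/4)·-9.0000 = -0.1350
−ω₁+ω₂−ω₃+ω₄ = 12.0000  →  ωz = (0.06/1.2800)·12.0000 = 0.5625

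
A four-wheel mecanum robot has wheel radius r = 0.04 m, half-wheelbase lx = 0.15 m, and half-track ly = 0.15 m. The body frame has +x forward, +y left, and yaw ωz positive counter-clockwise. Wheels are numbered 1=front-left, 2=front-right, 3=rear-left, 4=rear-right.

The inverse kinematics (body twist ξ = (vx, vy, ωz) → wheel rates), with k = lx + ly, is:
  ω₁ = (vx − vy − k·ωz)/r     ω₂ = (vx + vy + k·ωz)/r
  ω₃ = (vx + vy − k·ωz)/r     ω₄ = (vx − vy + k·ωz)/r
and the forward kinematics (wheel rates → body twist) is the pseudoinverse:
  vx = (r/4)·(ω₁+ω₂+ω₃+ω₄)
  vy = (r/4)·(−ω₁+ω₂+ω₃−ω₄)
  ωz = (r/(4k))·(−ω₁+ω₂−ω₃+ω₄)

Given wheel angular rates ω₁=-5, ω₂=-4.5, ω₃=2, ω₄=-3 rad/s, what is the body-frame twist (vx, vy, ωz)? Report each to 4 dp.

k = lx + ly = 0.15 + 0.15 = 0.3000
ω₁+ω₂+ω₃+ω₄ = -10.5000  →  vx = (0.04/4)·-10.5000 = -0.1050
−ω₁+ω₂+ω₃−ω₄ = 5.5000  →  vy = (0.04/4)·5.5000 = 0.0550
−ω₁+ω₂−ω₃+ω₄ = -4.5000  →  ωz = (0.04/1.2000)·-4.5000 = -0.1500

(-0.1050, 0.0550, -0.1500)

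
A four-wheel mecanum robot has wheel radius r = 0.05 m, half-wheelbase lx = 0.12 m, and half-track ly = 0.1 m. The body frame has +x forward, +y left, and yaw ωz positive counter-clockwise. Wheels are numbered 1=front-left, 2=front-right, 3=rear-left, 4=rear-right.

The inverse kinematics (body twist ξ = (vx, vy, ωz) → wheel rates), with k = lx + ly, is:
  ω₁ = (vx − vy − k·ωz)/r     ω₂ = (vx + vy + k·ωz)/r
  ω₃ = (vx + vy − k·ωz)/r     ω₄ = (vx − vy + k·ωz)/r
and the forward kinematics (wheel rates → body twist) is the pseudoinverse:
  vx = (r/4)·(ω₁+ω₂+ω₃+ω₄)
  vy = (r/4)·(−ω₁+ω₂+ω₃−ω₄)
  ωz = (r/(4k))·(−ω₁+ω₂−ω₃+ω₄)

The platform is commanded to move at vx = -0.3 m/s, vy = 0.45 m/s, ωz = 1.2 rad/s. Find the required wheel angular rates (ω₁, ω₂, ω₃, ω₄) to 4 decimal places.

(-20.2800, 8.2800, -2.2800, -9.7200)

k = lx + ly = 0.12 + 0.1 = 0.2200;  k·ωz = 0.2200·1.2 = 0.2640
ω₁ (FL) = (vx − vy − k·ωz)/r = -1.0140/0.05 = -20.2800
ω₂ (FR) = (vx + vy + k·ωz)/r = 0.4140/0.05 = 8.2800
ω₃ (RL) = (vx + vy − k·ωz)/r = -0.1140/0.05 = -2.2800
ω₄ (RR) = (vx − vy + k·ωz)/r = -0.4860/0.05 = -9.7200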